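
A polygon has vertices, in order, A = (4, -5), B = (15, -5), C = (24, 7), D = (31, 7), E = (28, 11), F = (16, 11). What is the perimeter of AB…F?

|AB| = √((11)² + (0)²) = √121 = 11
|BC| = √((9)² + (12)²) = √225 = 15
|CD| = √((7)² + (0)²) = √49 = 7
|DE| = √((-3)² + (4)²) = √25 = 5
|EF| = √((-12)² + (0)²) = √144 = 12
|FA| = √((-12)² + (-16)²) = √400 = 20
Perimeter = 11 + 15 + 7 + 5 + 12 + 20 = 70.

70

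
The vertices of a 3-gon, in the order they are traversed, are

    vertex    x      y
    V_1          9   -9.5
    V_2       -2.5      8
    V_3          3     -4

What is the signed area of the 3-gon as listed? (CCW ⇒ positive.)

20.875

Apply the shoelace formula: 2A = Σ (x_i·y_{i+1} − x_{i+1}·y_i), indices taken mod 3.
Σ = (48.25) + (-14) + (7.5) = 41.75
Signed area = Σ/2 = 20.875 (positive ⇒ counter-clockwise traversal).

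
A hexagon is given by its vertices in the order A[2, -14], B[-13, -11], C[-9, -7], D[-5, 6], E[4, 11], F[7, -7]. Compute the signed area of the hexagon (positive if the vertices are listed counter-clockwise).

-284.5

Cross-terms: -204, -8, -89, -79, -105, -84  ⇒  Σ = -569
Signed area = Σ/2 = -284.5 (negative ⇒ clockwise traversal).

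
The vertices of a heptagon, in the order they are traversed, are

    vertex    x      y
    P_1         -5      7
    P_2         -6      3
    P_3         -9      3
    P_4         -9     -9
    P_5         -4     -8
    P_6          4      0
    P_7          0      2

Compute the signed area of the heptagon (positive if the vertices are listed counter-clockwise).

115

Σ = (27) + (9) + (108) + (36) + (32) + (8) + (10) = 230
Signed area = Σ/2 = 115 (positive ⇒ counter-clockwise traversal).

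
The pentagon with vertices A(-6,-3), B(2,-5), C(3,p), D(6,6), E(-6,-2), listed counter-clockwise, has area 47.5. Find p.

1

The doubled signed area Σ (x_i y_{i+1} − x_{i+1} y_i) is linear in p.
With p=0 it equals 99; the coefficient of p is -4 (from the two edges through C).
So -4·p + 99 = 2·47.5 = 95 ⇒ p = 1.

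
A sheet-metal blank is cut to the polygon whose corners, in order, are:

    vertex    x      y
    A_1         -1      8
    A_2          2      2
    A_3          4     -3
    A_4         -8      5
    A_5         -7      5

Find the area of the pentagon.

Apply the surveyor's formula: 2A = Σ (x_i·y_{i+1} − x_{i+1}·y_i), indices taken mod 5.
Σ = (-18) + (-14) + (-4) + (-5) + (-51) = -92
Area = |Σ|/2 = 46.

46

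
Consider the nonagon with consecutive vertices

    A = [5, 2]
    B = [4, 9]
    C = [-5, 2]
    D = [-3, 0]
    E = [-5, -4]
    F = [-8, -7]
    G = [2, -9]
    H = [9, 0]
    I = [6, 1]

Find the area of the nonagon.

147

Apply the shoelace (surveyor's) formula: 2A = Σ (x_i·y_{i+1} − x_{i+1}·y_i), indices taken mod 9.
Σ = (37) + (53) + (6) + (12) + (3) + (86) + (81) + (9) + (7) = 294
Area = |Σ|/2 = 147.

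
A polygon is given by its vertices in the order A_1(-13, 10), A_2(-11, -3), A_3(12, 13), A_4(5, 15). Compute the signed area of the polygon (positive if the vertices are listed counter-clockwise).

201

Apply the shoelace (surveyor's) formula: 2A = Σ (x_i·y_{i+1} − x_{i+1}·y_i), indices taken mod 4.
Σ = (149) + (-107) + (115) + (245) = 402
Signed area = Σ/2 = 201 (positive ⇒ counter-clockwise traversal).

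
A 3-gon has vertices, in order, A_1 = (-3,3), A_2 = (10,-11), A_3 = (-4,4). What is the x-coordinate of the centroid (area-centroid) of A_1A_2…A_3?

1

Apply the shoelace (surveyor's) formula. First the cross-terms c_i = x_i·y_{i+1} − x_{i+1}·y_i:
  3, -4, 0  ⇒  2A = -1, A = -0.5.
Then Σ (x_i + x_{i+1})·c_i = -3, so x̄ = -3 / (6·(-0.5)) = 1.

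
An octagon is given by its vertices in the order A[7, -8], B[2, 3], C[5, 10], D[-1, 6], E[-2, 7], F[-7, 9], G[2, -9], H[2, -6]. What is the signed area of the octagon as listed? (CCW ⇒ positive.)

97.5

Apply the shoelace formula: 2A = Σ (x_i·y_{i+1} − x_{i+1}·y_i), indices taken mod 8.
Cross-terms: 37, 5, 40, 5, 31, 45, 6, 26  ⇒  Σ = 195
Signed area = Σ/2 = 97.5 (positive ⇒ counter-clockwise traversal).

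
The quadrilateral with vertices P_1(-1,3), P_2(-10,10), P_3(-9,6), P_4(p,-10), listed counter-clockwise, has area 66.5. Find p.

Write out the shoelace sum; only the two edges meeting at P_4 involve p:
2·Area = [((-9)·(-10) − p·6) + (p·3 − (-1)·(-10))] + 50
       = -3·p + 130 = 133
⇒ p = -1.

-1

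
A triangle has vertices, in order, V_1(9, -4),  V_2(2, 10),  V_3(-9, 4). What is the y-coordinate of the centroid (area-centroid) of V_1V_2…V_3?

Apply the surveyor's formula. First the cross-terms c_i = x_i·y_{i+1} − x_{i+1}·y_i:
  98, 98, 0  ⇒  2A = 196, A = 98.
Then Σ (y_i + y_{i+1})·c_i = 1960, so ȳ = 1960 / (6·98) = 10/3.

10/3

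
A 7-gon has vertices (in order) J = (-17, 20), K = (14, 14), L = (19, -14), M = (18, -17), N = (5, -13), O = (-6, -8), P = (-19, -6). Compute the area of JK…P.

958

J→K: (-17)(14) − (14)(20) = -518
K→L: (14)(-14) − (19)(14) = -462
L→M: (19)(-17) − (18)(-14) = -71
M→N: (18)(-13) − (5)(-17) = -149
N→O: (5)(-8) − (-6)(-13) = -118
O→P: (-6)(-6) − (-19)(-8) = -116
P→J: (-19)(20) − (-17)(-6) = -482
Σ = -1916
Area = |Σ|/2 = 958.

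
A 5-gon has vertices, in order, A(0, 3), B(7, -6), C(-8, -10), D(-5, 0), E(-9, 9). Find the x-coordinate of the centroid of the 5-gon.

Apply the shoelace (surveyor's) formula. First the cross-terms c_i = x_i·y_{i+1} − x_{i+1}·y_i:
  -21, -118, -50, -45, -27  ⇒  2A = -261, A = -130.5.
Then Σ (x_i + x_{i+1})·c_i = 1494, so x̄ = 1494 / (6·(-130.5)) = -166/87.

-166/87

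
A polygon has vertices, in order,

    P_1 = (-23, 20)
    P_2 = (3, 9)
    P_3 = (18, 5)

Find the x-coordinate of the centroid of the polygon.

Apply the shoelace formula. First the cross-terms c_i = x_i·y_{i+1} − x_{i+1}·y_i:
  -267, -147, 475  ⇒  2A = 61, A = 30.5.
Then Σ (x_i + x_{i+1})·c_i = -122, so x̄ = -122 / (6·30.5) = -2/3.

-2/3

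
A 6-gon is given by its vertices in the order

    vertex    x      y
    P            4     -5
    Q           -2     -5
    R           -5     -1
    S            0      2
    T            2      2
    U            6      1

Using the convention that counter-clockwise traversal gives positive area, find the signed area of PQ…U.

-55.5

Apply Gauss's area formula: 2A = Σ (x_i·y_{i+1} − x_{i+1}·y_i), indices taken mod 6.
Cross-terms: -30, -23, -10, -4, -10, -34  ⇒  Σ = -111
Signed area = Σ/2 = -55.5 (negative ⇒ clockwise traversal).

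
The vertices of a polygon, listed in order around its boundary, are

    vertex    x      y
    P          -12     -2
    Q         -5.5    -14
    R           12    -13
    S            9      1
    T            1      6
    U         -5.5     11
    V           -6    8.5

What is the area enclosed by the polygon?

Cross-terms: 157, 239.5, 129, 53, 44, 19.25, 114  ⇒  Σ = 755.75
Area = |Σ|/2 = 377.875.

377.875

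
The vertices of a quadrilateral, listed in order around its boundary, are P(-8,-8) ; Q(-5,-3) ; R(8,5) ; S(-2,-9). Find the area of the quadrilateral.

Apply Gauss's area formula: 2A = Σ (x_i·y_{i+1} − x_{i+1}·y_i), indices taken mod 4.
Σ = (-16) + (-1) + (-62) + (-56) = -135
Area = |Σ|/2 = 67.5.

67.5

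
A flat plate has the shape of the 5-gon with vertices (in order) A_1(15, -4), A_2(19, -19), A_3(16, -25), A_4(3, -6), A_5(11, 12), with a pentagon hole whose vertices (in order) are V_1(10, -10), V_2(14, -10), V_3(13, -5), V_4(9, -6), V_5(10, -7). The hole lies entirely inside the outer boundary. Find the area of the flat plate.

Outer boundary:
Cross-terms: -209, -171, -21, 102, -224  ⇒  Σ = -523
Area = |Σ|/2 = 261.5.
Hole:
Apply the surveyor's formula: 2A = Σ (x_i·y_{i+1} − x_{i+1}·y_i), indices taken mod 5.
Σ = (40) + (60) + (-33) + (-3) + (-30) = 34
Area = |Σ|/2 = 17.
Net area = 261.5 − 17 = 244.5.

244.5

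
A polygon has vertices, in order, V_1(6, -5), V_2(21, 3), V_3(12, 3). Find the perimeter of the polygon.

36

|V_1V_2| = √((15)² + (8)²) = √289 = 17
|V_2V_3| = √((-9)² + (0)²) = √81 = 9
|V_3V_1| = √((-6)² + (-8)²) = √100 = 10
Perimeter = 17 + 9 + 10 = 36.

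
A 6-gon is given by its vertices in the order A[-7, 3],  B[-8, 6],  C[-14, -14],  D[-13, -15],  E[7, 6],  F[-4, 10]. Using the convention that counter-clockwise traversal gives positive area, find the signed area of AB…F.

192.5

Apply the surveyor's formula: 2A = Σ (x_i·y_{i+1} − x_{i+1}·y_i), indices taken mod 6.
A→B: (-7)(6) − (-8)(3) = -18
B→C: (-8)(-14) − (-14)(6) = 196
C→D: (-14)(-15) − (-13)(-14) = 28
D→E: (-13)(6) − (7)(-15) = 27
E→F: (7)(10) − (-4)(6) = 94
F→A: (-4)(3) − (-7)(10) = 58
Σ = 385
Signed area = Σ/2 = 192.5 (positive ⇒ counter-clockwise traversal).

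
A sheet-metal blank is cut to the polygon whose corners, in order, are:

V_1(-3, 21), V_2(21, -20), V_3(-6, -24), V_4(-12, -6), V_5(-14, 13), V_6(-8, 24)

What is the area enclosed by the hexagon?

Σ = (-381) + (-624) + (-252) + (-240) + (-232) + (-96) = -1825
Area = |Σ|/2 = 912.5.

912.5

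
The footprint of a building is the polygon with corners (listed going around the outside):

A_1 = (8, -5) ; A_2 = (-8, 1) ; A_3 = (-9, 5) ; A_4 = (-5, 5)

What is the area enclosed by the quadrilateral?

Apply the shoelace formula: 2A = Σ (x_i·y_{i+1} − x_{i+1}·y_i), indices taken mod 4.
A_1→A_2: (8)(1) − (-8)(-5) = -32
A_2→A_3: (-8)(5) − (-9)(1) = -31
A_3→A_4: (-9)(5) − (-5)(5) = -20
A_4→A_1: (-5)(-5) − (8)(5) = -15
Σ = -98
Area = |Σ|/2 = 49.

49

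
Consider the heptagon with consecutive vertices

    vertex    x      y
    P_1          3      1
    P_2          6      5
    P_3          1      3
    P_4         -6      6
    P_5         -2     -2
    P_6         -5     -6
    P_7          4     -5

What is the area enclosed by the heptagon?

Apply Gauss's area formula: 2A = Σ (x_i·y_{i+1} − x_{i+1}·y_i), indices taken mod 7.
P_1→P_2: (3)(5) − (6)(1) = 9
P_2→P_3: (6)(3) − (1)(5) = 13
P_3→P_4: (1)(6) − (-6)(3) = 24
P_4→P_5: (-6)(-2) − (-2)(6) = 24
P_5→P_6: (-2)(-6) − (-5)(-2) = 2
P_6→P_7: (-5)(-5) − (4)(-6) = 49
P_7→P_1: (4)(1) − (3)(-5) = 19
Σ = 140
Area = |Σ|/2 = 70.

70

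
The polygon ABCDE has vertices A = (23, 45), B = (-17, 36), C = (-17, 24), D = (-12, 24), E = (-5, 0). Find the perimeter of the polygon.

136

|AB| = √((-40)² + (-9)²) = √1681 = 41
|BC| = √((0)² + (-12)²) = √144 = 12
|CD| = √((5)² + (0)²) = √25 = 5
|DE| = √((7)² + (-24)²) = √625 = 25
|EA| = √((28)² + (45)²) = √2809 = 53
Perimeter = 41 + 12 + 5 + 25 + 53 = 136.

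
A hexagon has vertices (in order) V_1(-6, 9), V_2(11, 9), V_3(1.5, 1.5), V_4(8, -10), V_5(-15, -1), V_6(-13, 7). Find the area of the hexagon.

Apply the surveyor's formula: 2A = Σ (x_i·y_{i+1} − x_{i+1}·y_i), indices taken mod 6.
Cross-terms: -153, 3, -27, -158, -118, -75  ⇒  Σ = -528
Area = |Σ|/2 = 264.

264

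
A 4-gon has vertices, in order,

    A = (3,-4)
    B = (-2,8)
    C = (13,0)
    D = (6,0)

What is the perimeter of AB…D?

42

|AB| = √((-5)² + (12)²) = √169 = 13
|BC| = √((15)² + (-8)²) = √289 = 17
|CD| = √((-7)² + (0)²) = √49 = 7
|DA| = √((-3)² + (-4)²) = √25 = 5
Perimeter = 13 + 17 + 7 + 5 = 42.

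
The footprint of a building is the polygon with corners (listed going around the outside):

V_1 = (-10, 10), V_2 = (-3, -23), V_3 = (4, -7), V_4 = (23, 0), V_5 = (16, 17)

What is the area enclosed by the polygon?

627.5

Apply the surveyor's formula: 2A = Σ (x_i·y_{i+1} − x_{i+1}·y_i), indices taken mod 5.
Σ = (260) + (113) + (161) + (391) + (330) = 1255
Area = |Σ|/2 = 627.5.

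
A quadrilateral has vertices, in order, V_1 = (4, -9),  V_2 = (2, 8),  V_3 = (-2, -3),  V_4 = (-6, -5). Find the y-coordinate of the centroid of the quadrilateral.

Apply Gauss's area formula. First the cross-terms c_i = x_i·y_{i+1} − x_{i+1}·y_i:
  50, 10, -8, 74  ⇒  2A = 126, A = 63.
Then Σ (y_i + y_{i+1})·c_i = -972, so ȳ = -972 / (6·63) = -18/7.

-18/7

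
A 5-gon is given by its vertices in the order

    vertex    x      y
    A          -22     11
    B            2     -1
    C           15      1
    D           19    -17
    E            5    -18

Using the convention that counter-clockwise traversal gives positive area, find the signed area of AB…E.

-427.5

Apply the surveyor's formula: 2A = Σ (x_i·y_{i+1} − x_{i+1}·y_i), indices taken mod 5.
Σ = (0) + (17) + (-274) + (-257) + (-341) = -855
Signed area = Σ/2 = -427.5 (negative ⇒ clockwise traversal).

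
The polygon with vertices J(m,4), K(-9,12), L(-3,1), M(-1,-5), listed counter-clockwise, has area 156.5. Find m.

The doubled signed area Σ (x_i y_{i+1} − x_{i+1} y_i) is linear in m.
With m=0 it equals 75; the coefficient of m is 17 (from the two edges through J).
So 17·m + 75 = 2·156.5 = 313 ⇒ m = 14.

14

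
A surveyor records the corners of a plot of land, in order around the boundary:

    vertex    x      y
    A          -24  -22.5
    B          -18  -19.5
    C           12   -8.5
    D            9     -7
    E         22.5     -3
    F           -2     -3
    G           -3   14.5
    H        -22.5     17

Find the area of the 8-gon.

Cross-terms: 63, 387, -7.5, 130.5, -73.5, -38, 275.25, 914.25  ⇒  Σ = 1651
Area = |Σ|/2 = 825.5.

825.5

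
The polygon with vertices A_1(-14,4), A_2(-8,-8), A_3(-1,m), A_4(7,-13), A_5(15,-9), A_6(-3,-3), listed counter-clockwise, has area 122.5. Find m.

-6

Write out the shoelace sum; only the two edges meeting at A_3 involve m:
2·Area = [((-8)·m − (-1)·(-8)) + ((-1)·(-13) − 7·m)] + 150
       = -15·m + 155 = 245
⇒ m = -6.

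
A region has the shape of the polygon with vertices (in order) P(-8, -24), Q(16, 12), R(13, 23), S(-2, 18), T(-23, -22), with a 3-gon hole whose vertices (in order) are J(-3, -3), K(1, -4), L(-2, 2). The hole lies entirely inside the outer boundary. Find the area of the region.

796.5

Outer boundary:
Apply the surveyor's formula: 2A = Σ (x_i·y_{i+1} − x_{i+1}·y_i), indices taken mod 5.
Σ = (288) + (212) + (280) + (458) + (376) = 1614
Area = |Σ|/2 = 807.
Hole:
Cross-terms: 15, -6, 12  ⇒  Σ = 21
Area = |Σ|/2 = 10.5.
Net area = 807 − 10.5 = 796.5.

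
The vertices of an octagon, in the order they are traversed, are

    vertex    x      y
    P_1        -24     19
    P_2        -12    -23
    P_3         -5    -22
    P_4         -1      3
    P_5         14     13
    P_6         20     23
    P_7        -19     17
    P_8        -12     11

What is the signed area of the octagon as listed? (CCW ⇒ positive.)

853.5

Apply the surveyor's formula: 2A = Σ (x_i·y_{i+1} − x_{i+1}·y_i), indices taken mod 8.
P_1→P_2: (-24)(-23) − (-12)(19) = 780
P_2→P_3: (-12)(-22) − (-5)(-23) = 149
P_3→P_4: (-5)(3) − (-1)(-22) = -37
P_4→P_5: (-1)(13) − (14)(3) = -55
P_5→P_6: (14)(23) − (20)(13) = 62
P_6→P_7: (20)(17) − (-19)(23) = 777
P_7→P_8: (-19)(11) − (-12)(17) = -5
P_8→P_1: (-12)(19) − (-24)(11) = 36
Σ = 1707
Signed area = Σ/2 = 853.5 (positive ⇒ counter-clockwise traversal).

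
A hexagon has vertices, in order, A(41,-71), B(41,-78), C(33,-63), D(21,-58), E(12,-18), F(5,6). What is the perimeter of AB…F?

188

|AB| = √((0)² + (-7)²) = √49 = 7
|BC| = √((-8)² + (15)²) = √289 = 17
|CD| = √((-12)² + (5)²) = √169 = 13
|DE| = √((-9)² + (40)²) = √1681 = 41
|EF| = √((-7)² + (24)²) = √625 = 25
|FA| = √((36)² + (-77)²) = √7225 = 85
Perimeter = 7 + 17 + 13 + 41 + 25 + 85 = 188.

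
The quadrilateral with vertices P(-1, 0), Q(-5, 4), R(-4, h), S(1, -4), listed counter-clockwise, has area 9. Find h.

Write out the shoelace sum; only the two edges meeting at R involve h:
2·Area = [((-5)·h − (-4)·4) + ((-4)·(-4) − 1·h)] + -8
       = -6·h + 24 = 18
⇒ h = 1.

1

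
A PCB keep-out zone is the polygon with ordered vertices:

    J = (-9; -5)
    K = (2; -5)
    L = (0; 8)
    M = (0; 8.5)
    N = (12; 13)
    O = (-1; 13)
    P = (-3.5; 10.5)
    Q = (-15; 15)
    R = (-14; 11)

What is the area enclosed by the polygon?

Apply the shoelace formula: 2A = Σ (x_i·y_{i+1} − x_{i+1}·y_i), indices taken mod 9.
Cross-terms: 55, 16, 0, -102, 169, 35, 105, 45, 169  ⇒  Σ = 492
Area = |Σ|/2 = 246.

246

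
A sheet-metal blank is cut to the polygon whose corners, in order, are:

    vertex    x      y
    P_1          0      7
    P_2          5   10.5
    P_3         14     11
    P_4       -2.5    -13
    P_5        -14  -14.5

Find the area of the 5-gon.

Apply the surveyor's formula: 2A = Σ (x_i·y_{i+1} − x_{i+1}·y_i), indices taken mod 5.
Σ = (-35) + (-92) + (-154.5) + (-145.75) + (-98) = -525.25
Area = |Σ|/2 = 262.625.

262.625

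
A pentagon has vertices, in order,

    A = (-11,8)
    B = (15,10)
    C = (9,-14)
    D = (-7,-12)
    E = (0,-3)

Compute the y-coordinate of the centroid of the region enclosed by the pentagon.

Apply Gauss's area formula. First the cross-terms c_i = x_i·y_{i+1} − x_{i+1}·y_i:
  -230, -300, -206, 21, -33  ⇒  2A = -748, A = -374.
Then Σ (y_i + y_{i+1})·c_i = 1936, so ȳ = 1936 / (6·(-374)) = -44/51.

-44/51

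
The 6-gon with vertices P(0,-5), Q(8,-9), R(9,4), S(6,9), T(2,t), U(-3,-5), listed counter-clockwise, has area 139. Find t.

9

Write out the shoelace sum; only the two edges meeting at T involve t:
2·Area = [(6·t − 2·9) + (2·(-5) − (-3)·t)] + 225
       = 9·t + 197 = 278
⇒ t = 9.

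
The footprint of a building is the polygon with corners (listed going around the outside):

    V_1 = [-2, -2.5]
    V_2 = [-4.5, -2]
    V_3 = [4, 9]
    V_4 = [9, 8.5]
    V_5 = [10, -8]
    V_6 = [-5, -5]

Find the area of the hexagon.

165.625

Apply the shoelace formula: 2A = Σ (x_i·y_{i+1} − x_{i+1}·y_i), indices taken mod 6.
Σ = (-7.25) + (-32.5) + (-47) + (-157) + (-90) + (2.5) = -331.25
Area = |Σ|/2 = 165.625.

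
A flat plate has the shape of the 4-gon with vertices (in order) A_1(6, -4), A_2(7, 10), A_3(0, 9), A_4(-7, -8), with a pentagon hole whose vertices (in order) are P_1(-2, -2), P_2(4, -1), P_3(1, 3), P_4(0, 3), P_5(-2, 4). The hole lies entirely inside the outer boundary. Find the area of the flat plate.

Outer boundary:
Apply Gauss's area formula: 2A = Σ (x_i·y_{i+1} − x_{i+1}·y_i), indices taken mod 4.
Cross-terms: 88, 63, 63, 76  ⇒  Σ = 290
Area = |Σ|/2 = 145.
Hole:
Apply the shoelace (surveyor's) formula: 2A = Σ (x_i·y_{i+1} − x_{i+1}·y_i), indices taken mod 5.
P_1→P_2: (-2)(-1) − (4)(-2) = 10
P_2→P_3: (4)(3) − (1)(-1) = 13
P_3→P_4: (1)(3) − (0)(3) = 3
P_4→P_5: (0)(4) − (-2)(3) = 6
P_5→P_1: (-2)(-2) − (-2)(4) = 12
Σ = 44
Area = |Σ|/2 = 22.
Net area = 145 − 22 = 123.

123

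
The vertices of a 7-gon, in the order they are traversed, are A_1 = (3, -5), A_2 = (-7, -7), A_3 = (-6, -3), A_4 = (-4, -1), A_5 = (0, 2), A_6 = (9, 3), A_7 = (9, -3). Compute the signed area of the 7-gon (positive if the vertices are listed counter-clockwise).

A_1→A_2: (3)(-7) − (-7)(-5) = -56
A_2→A_3: (-7)(-3) − (-6)(-7) = -21
A_3→A_4: (-6)(-1) − (-4)(-3) = -6
A_4→A_5: (-4)(2) − (0)(-1) = -8
A_5→A_6: (0)(3) − (9)(2) = -18
A_6→A_7: (9)(-3) − (9)(3) = -54
A_7→A_1: (9)(-5) − (3)(-3) = -36
Σ = -199
Signed area = Σ/2 = -99.5 (negative ⇒ clockwise traversal).

-99.5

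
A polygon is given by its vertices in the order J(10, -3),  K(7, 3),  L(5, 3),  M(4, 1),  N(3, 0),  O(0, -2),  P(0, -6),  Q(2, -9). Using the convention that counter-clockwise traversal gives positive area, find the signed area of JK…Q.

Apply the shoelace (surveyor's) formula: 2A = Σ (x_i·y_{i+1} − x_{i+1}·y_i), indices taken mod 8.
J→K: (10)(3) − (7)(-3) = 51
K→L: (7)(3) − (5)(3) = 6
L→M: (5)(1) − (4)(3) = -7
M→N: (4)(0) − (3)(1) = -3
N→O: (3)(-2) − (0)(0) = -6
O→P: (0)(-6) − (0)(-2) = 0
P→Q: (0)(-9) − (2)(-6) = 12
Q→J: (2)(-3) − (10)(-9) = 84
Σ = 137
Signed area = Σ/2 = 68.5 (positive ⇒ counter-clockwise traversal).

68.5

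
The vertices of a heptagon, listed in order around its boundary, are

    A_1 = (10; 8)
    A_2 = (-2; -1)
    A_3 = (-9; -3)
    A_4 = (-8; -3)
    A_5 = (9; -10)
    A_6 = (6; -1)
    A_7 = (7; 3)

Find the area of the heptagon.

107.5

Apply the surveyor's formula: 2A = Σ (x_i·y_{i+1} − x_{i+1}·y_i), indices taken mod 7.
Σ = (6) + (-3) + (3) + (107) + (51) + (25) + (26) = 215
Area = |Σ|/2 = 107.5.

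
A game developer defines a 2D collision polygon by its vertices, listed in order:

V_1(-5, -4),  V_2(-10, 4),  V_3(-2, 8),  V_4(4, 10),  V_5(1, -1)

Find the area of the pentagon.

Apply the surveyor's formula: 2A = Σ (x_i·y_{i+1} − x_{i+1}·y_i), indices taken mod 5.
Σ = (-60) + (-72) + (-52) + (-14) + (-9) = -207
Area = |Σ|/2 = 103.5.

103.5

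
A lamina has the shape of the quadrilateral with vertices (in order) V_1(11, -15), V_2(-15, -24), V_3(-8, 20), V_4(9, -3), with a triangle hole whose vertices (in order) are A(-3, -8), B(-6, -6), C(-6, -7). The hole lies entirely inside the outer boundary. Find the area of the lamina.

Outer boundary:
Σ = (-489) + (-492) + (-156) + (-102) = -1239
Area = |Σ|/2 = 619.5.
Hole:
Apply the surveyor's formula: 2A = Σ (x_i·y_{i+1} − x_{i+1}·y_i), indices taken mod 3.
Cross-terms: -30, 6, 27  ⇒  Σ = 3
Area = |Σ|/2 = 1.5.
Net area = 619.5 − 1.5 = 618.

618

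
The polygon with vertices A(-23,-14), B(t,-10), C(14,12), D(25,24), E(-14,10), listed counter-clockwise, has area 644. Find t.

Write out the shoelace sum; only the two edges meeting at B involve t:
2·Area = [((-23)·(-10) − t·(-14)) + (t·12 − 14·(-10))] + 1048
       = 26·t + 1418 = 1288
⇒ t = -5.

-5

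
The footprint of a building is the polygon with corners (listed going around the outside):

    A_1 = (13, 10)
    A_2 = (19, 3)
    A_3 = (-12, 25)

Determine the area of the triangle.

Apply the surveyor's formula: 2A = Σ (x_i·y_{i+1} − x_{i+1}·y_i), indices taken mod 3.
Σ = (-151) + (511) + (-445) = -85
Area = |Σ|/2 = 42.5.

42.5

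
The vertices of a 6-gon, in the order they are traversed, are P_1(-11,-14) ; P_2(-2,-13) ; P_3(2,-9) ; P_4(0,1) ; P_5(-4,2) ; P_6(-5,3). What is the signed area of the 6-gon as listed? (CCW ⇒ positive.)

Apply the shoelace formula: 2A = Σ (x_i·y_{i+1} − x_{i+1}·y_i), indices taken mod 6.
Σ = (115) + (44) + (2) + (4) + (-2) + (103) = 266
Signed area = Σ/2 = 133 (positive ⇒ counter-clockwise traversal).

133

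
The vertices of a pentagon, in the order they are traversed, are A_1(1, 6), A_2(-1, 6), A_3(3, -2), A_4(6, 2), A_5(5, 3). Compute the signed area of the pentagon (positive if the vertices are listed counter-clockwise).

24.5

Apply the shoelace formula: 2A = Σ (x_i·y_{i+1} − x_{i+1}·y_i), indices taken mod 5.
A_1→A_2: (1)(6) − (-1)(6) = 12
A_2→A_3: (-1)(-2) − (3)(6) = -16
A_3→A_4: (3)(2) − (6)(-2) = 18
A_4→A_5: (6)(3) − (5)(2) = 8
A_5→A_1: (5)(6) − (1)(3) = 27
Σ = 49
Signed area = Σ/2 = 24.5 (positive ⇒ counter-clockwise traversal).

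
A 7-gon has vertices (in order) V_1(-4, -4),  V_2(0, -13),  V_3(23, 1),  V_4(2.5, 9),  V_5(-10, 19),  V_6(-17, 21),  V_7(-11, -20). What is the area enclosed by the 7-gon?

Apply the shoelace (surveyor's) formula: 2A = Σ (x_i·y_{i+1} − x_{i+1}·y_i), indices taken mod 7.
Σ = (52) + (299) + (204.5) + (137.5) + (113) + (571) + (-36) = 1341
Area = |Σ|/2 = 670.5.

670.5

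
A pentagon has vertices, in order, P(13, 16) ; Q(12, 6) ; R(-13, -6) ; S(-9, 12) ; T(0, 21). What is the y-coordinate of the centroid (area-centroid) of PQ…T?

1117/130

Apply the shoelace formula. First the cross-terms c_i = x_i·y_{i+1} − x_{i+1}·y_i:
  -114, 6, -210, -189, -273  ⇒  2A = -780, A = -390.
Then Σ (y_i + y_{i+1})·c_i = -20106, so ȳ = -20106 / (6·(-390)) = 1117/130.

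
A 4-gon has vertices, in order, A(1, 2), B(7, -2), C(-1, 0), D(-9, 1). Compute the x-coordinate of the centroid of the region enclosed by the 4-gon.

Apply the shoelace formula. First the cross-terms c_i = x_i·y_{i+1} − x_{i+1}·y_i:
  -16, -2, -1, -19  ⇒  2A = -38, A = -19.
Then Σ (x_i + x_{i+1})·c_i = 22, so x̄ = 22 / (6·(-19)) = -11/57.

-11/57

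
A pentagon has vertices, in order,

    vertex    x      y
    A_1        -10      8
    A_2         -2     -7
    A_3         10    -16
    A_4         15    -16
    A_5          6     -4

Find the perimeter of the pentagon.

72

|A_1A_2| = √((8)² + (-15)²) = √289 = 17
|A_2A_3| = √((12)² + (-9)²) = √225 = 15
|A_3A_4| = √((5)² + (0)²) = √25 = 5
|A_4A_5| = √((-9)² + (12)²) = √225 = 15
|A_5A_1| = √((-16)² + (12)²) = √400 = 20
Perimeter = 17 + 15 + 5 + 15 + 20 = 72.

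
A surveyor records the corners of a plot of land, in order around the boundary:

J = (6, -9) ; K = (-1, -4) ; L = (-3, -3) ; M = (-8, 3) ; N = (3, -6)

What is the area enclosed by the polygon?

Σ = (-33) + (-9) + (-33) + (39) + (9) = -27
Area = |Σ|/2 = 13.5.

13.5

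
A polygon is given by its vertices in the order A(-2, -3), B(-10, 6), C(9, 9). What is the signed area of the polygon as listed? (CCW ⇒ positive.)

-97.5

Cross-terms: -42, -144, -9  ⇒  Σ = -195
Signed area = Σ/2 = -97.5 (negative ⇒ clockwise traversal).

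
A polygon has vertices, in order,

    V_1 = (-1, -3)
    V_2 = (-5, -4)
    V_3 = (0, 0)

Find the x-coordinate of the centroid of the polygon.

Apply the shoelace formula. First the cross-terms c_i = x_i·y_{i+1} − x_{i+1}·y_i:
  -11, 0, 0  ⇒  2A = -11, A = -5.5.
Then Σ (x_i + x_{i+1})·c_i = 66, so x̄ = 66 / (6·(-5.5)) = -2.

-2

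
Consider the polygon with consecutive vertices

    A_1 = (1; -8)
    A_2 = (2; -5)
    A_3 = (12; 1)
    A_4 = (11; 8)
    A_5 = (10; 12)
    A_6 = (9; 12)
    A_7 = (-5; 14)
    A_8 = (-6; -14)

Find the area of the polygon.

Σ = (11) + (62) + (85) + (52) + (12) + (186) + (154) + (62) = 624
Area = |Σ|/2 = 312.

312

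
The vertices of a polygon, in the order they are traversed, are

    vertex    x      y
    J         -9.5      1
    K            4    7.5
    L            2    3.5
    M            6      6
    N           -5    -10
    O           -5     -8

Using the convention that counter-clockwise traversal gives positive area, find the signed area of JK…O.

-103.125

Apply the surveyor's formula: 2A = Σ (x_i·y_{i+1} − x_{i+1}·y_i), indices taken mod 6.
Σ = (-75.25) + (-1) + (-9) + (-30) + (-10) + (-81) = -206.25
Signed area = Σ/2 = -103.125 (negative ⇒ clockwise traversal).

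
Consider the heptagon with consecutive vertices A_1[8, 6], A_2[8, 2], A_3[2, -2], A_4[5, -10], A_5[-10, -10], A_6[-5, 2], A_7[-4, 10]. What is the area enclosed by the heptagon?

214

Apply the shoelace (surveyor's) formula: 2A = Σ (x_i·y_{i+1} − x_{i+1}·y_i), indices taken mod 7.
Σ = (-32) + (-20) + (-10) + (-150) + (-70) + (-42) + (-104) = -428
Area = |Σ|/2 = 214.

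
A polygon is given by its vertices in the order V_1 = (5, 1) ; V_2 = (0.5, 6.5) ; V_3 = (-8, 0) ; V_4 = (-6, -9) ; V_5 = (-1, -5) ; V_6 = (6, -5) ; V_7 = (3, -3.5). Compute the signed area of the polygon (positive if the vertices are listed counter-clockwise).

113.25

Σ = (32) + (52) + (72) + (21) + (35) + (-6) + (20.5) = 226.5
Signed area = Σ/2 = 113.25 (positive ⇒ counter-clockwise traversal).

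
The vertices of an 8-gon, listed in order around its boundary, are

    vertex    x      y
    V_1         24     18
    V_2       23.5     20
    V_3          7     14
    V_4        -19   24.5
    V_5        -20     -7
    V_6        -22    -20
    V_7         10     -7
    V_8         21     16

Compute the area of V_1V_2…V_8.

Cross-terms: 57, 189, 437.5, 623, 246, 354, 307, -6  ⇒  Σ = 2207.5
Area = |Σ|/2 = 1103.75.

1103.75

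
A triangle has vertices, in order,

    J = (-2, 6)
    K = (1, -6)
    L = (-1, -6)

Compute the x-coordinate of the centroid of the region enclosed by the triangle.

Apply Gauss's area formula. First the cross-terms c_i = x_i·y_{i+1} − x_{i+1}·y_i:
  6, -12, -18  ⇒  2A = -24, A = -12.
Then Σ (x_i + x_{i+1})·c_i = 48, so x̄ = 48 / (6·(-12)) = -2/3.

-2/3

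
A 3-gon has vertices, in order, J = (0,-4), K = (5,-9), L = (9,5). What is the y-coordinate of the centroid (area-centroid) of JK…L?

Apply the surveyor's formula. First the cross-terms c_i = x_i·y_{i+1} − x_{i+1}·y_i:
  20, 106, -36  ⇒  2A = 90, A = 45.
Then Σ (y_i + y_{i+1})·c_i = -720, so ȳ = -720 / (6·45) = -8/3.

-8/3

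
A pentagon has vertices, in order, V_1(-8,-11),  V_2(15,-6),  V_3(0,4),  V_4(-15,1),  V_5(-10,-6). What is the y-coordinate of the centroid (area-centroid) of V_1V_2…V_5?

-37/11

Apply the shoelace (surveyor's) formula. First the cross-terms c_i = x_i·y_{i+1} − x_{i+1}·y_i:
  213, 60, 60, 100, 62  ⇒  2A = 495, A = 247.5.
Then Σ (y_i + y_{i+1})·c_i = -4995, so ȳ = -4995 / (6·247.5) = -37/11.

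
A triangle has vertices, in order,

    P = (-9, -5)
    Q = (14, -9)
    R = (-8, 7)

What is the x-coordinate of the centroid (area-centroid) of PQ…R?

-1

Apply Gauss's area formula. First the cross-terms c_i = x_i·y_{i+1} − x_{i+1}·y_i:
  151, 26, 103  ⇒  2A = 280, A = 140.
Then Σ (x_i + x_{i+1})·c_i = -840, so x̄ = -840 / (6·140) = -1.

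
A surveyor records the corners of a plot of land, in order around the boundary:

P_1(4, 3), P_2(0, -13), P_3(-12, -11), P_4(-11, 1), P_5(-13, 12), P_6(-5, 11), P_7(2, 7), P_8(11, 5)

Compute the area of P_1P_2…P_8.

327

P_1→P_2: (4)(-13) − (0)(3) = -52
P_2→P_3: (0)(-11) − (-12)(-13) = -156
P_3→P_4: (-12)(1) − (-11)(-11) = -133
P_4→P_5: (-11)(12) − (-13)(1) = -119
P_5→P_6: (-13)(11) − (-5)(12) = -83
P_6→P_7: (-5)(7) − (2)(11) = -57
P_7→P_8: (2)(5) − (11)(7) = -67
P_8→P_1: (11)(3) − (4)(5) = 13
Σ = -654
Area = |Σ|/2 = 327.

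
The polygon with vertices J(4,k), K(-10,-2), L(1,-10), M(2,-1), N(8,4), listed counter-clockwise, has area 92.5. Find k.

4

The doubled signed area Σ (x_i y_{i+1} − x_{i+1} y_i) is linear in k.
With k=0 it equals 113; the coefficient of k is 18 (from the two edges through J).
So 18·k + 113 = 2·92.5 = 185 ⇒ k = 4.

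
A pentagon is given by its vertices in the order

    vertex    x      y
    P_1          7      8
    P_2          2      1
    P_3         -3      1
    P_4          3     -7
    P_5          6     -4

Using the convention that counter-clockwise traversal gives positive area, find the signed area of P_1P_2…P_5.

60

Σ = (-9) + (5) + (18) + (30) + (76) = 120
Signed area = Σ/2 = 60 (positive ⇒ counter-clockwise traversal).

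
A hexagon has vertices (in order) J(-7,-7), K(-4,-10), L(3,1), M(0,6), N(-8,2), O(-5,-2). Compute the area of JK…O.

90.5

Apply Gauss's area formula: 2A = Σ (x_i·y_{i+1} − x_{i+1}·y_i), indices taken mod 6.
Cross-terms: 42, 26, 18, 48, 26, 21  ⇒  Σ = 181
Area = |Σ|/2 = 90.5.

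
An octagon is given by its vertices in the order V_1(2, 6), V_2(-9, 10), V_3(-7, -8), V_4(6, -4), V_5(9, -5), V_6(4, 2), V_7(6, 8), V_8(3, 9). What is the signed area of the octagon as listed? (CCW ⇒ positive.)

Σ = (74) + (142) + (76) + (6) + (38) + (20) + (30) + (0) = 386
Signed area = Σ/2 = 193 (positive ⇒ counter-clockwise traversal).

193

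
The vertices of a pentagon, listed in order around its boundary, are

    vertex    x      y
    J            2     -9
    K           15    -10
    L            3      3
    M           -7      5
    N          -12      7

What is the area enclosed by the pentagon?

Apply Gauss's area formula: 2A = Σ (x_i·y_{i+1} − x_{i+1}·y_i), indices taken mod 5.
Σ = (115) + (75) + (36) + (11) + (94) = 331
Area = |Σ|/2 = 165.5.

165.5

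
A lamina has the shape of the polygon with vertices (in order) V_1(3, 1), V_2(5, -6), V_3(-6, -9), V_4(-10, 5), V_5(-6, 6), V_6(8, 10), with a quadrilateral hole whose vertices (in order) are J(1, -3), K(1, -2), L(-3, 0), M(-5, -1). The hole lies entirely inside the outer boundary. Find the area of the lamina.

185

Outer boundary:
Apply the shoelace formula: 2A = Σ (x_i·y_{i+1} − x_{i+1}·y_i), indices taken mod 6.
V_1→V_2: (3)(-6) − (5)(1) = -23
V_2→V_3: (5)(-9) − (-6)(-6) = -81
V_3→V_4: (-6)(5) − (-10)(-9) = -120
V_4→V_5: (-10)(6) − (-6)(5) = -30
V_5→V_6: (-6)(10) − (8)(6) = -108
V_6→V_1: (8)(1) − (3)(10) = -22
Σ = -384
Area = |Σ|/2 = 192.
Hole:
Σ = (1) + (-6) + (3) + (16) = 14
Area = |Σ|/2 = 7.
Net area = 192 − 7 = 185.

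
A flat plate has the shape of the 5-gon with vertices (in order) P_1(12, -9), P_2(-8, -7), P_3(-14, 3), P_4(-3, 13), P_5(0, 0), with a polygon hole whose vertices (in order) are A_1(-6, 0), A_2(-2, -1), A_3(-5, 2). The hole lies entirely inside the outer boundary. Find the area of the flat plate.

221

Outer boundary:
Apply the surveyor's formula: 2A = Σ (x_i·y_{i+1} − x_{i+1}·y_i), indices taken mod 5.
P_1→P_2: (12)(-7) − (-8)(-9) = -156
P_2→P_3: (-8)(3) − (-14)(-7) = -122
P_3→P_4: (-14)(13) − (-3)(3) = -173
P_4→P_5: (-3)(0) − (0)(13) = 0
P_5→P_1: (0)(-9) − (12)(0) = 0
Σ = -451
Area = |Σ|/2 = 225.5.
Hole:
Cross-terms: 6, -9, 12  ⇒  Σ = 9
Area = |Σ|/2 = 4.5.
Net area = 225.5 − 4.5 = 221.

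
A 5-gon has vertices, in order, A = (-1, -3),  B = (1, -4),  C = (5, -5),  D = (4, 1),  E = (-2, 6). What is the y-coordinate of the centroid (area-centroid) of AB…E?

Apply Gauss's area formula. First the cross-terms c_i = x_i·y_{i+1} − x_{i+1}·y_i:
  7, 15, 25, 26, 12  ⇒  2A = 85, A = 42.5.
Then Σ (y_i + y_{i+1})·c_i = -66, so ȳ = -66 / (6·42.5) = -22/85.

-22/85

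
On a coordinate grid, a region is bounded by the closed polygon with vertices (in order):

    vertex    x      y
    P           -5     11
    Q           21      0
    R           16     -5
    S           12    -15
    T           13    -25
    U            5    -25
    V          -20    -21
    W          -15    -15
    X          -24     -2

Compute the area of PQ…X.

Apply the shoelace (surveyor's) formula: 2A = Σ (x_i·y_{i+1} − x_{i+1}·y_i), indices taken mod 9.
Cross-terms: -231, -105, -180, -105, -200, -605, -15, -330, -274  ⇒  Σ = -2045
Area = |Σ|/2 = 1022.5.

1022.5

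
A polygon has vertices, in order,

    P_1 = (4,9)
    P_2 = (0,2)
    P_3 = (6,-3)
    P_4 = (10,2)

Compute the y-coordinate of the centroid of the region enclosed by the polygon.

8/3

Apply the shoelace formula. First the cross-terms c_i = x_i·y_{i+1} − x_{i+1}·y_i:
  8, -12, 42, 82  ⇒  2A = 120, A = 60.
Then Σ (y_i + y_{i+1})·c_i = 960, so ȳ = 960 / (6·60) = 8/3.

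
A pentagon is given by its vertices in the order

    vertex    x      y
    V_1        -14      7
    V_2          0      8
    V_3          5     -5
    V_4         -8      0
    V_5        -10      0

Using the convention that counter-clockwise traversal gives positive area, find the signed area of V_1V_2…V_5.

Apply the surveyor's formula: 2A = Σ (x_i·y_{i+1} − x_{i+1}·y_i), indices taken mod 5.
V_1→V_2: (-14)(8) − (0)(7) = -112
V_2→V_3: (0)(-5) − (5)(8) = -40
V_3→V_4: (5)(0) − (-8)(-5) = -40
V_4→V_5: (-8)(0) − (-10)(0) = 0
V_5→V_1: (-10)(7) − (-14)(0) = -70
Σ = -262
Signed area = Σ/2 = -131 (negative ⇒ clockwise traversal).

-131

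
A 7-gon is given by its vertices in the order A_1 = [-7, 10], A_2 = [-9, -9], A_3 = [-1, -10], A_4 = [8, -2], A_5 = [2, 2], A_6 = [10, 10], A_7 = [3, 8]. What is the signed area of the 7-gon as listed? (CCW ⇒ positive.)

Apply the surveyor's formula: 2A = Σ (x_i·y_{i+1} − x_{i+1}·y_i), indices taken mod 7.
A_1→A_2: (-7)(-9) − (-9)(10) = 153
A_2→A_3: (-9)(-10) − (-1)(-9) = 81
A_3→A_4: (-1)(-2) − (8)(-10) = 82
A_4→A_5: (8)(2) − (2)(-2) = 20
A_5→A_6: (2)(10) − (10)(2) = 0
A_6→A_7: (10)(8) − (3)(10) = 50
A_7→A_1: (3)(10) − (-7)(8) = 86
Σ = 472
Signed area = Σ/2 = 236 (positive ⇒ counter-clockwise traversal).

236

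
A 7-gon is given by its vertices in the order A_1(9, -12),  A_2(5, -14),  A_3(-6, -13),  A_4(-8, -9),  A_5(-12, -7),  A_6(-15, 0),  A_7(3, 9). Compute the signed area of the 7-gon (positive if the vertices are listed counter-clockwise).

Apply the shoelace formula: 2A = Σ (x_i·y_{i+1} − x_{i+1}·y_i), indices taken mod 7.
A_1→A_2: (9)(-14) − (5)(-12) = -66
A_2→A_3: (5)(-13) − (-6)(-14) = -149
A_3→A_4: (-6)(-9) − (-8)(-13) = -50
A_4→A_5: (-8)(-7) − (-12)(-9) = -52
A_5→A_6: (-12)(0) − (-15)(-7) = -105
A_6→A_7: (-15)(9) − (3)(0) = -135
A_7→A_1: (3)(-12) − (9)(9) = -117
Σ = -674
Signed area = Σ/2 = -337 (negative ⇒ clockwise traversal).

-337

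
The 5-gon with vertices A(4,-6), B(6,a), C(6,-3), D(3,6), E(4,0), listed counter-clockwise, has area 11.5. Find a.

The doubled signed area Σ (x_i y_{i+1} − x_{i+1} y_i) is linear in a.
With a=0 it equals 15; the coefficient of a is -2 (from the two edges through B).
So -2·a + 15 = 2·11.5 = 23 ⇒ a = -4.

-4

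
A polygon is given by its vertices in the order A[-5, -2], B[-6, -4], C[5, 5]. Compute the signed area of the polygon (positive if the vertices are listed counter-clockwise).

6.5

Apply the shoelace (surveyor's) formula: 2A = Σ (x_i·y_{i+1} − x_{i+1}·y_i), indices taken mod 3.
A→B: (-5)(-4) − (-6)(-2) = 8
B→C: (-6)(5) − (5)(-4) = -10
C→A: (5)(-2) − (-5)(5) = 15
Σ = 13
Signed area = Σ/2 = 6.5 (positive ⇒ counter-clockwise traversal).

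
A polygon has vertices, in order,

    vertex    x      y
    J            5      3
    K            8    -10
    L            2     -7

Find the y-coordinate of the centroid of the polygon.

-14/3

Apply Gauss's area formula. First the cross-terms c_i = x_i·y_{i+1} − x_{i+1}·y_i:
  -74, -36, 41  ⇒  2A = -69, A = -34.5.
Then Σ (y_i + y_{i+1})·c_i = 966, so ȳ = 966 / (6·(-34.5)) = -14/3.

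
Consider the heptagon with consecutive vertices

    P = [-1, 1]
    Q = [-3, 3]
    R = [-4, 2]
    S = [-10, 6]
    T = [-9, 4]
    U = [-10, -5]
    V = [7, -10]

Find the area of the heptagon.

P→Q: (-1)(3) − (-3)(1) = 0
Q→R: (-3)(2) − (-4)(3) = 6
R→S: (-4)(6) − (-10)(2) = -4
S→T: (-10)(4) − (-9)(6) = 14
T→U: (-9)(-5) − (-10)(4) = 85
U→V: (-10)(-10) − (7)(-5) = 135
V→P: (7)(1) − (-1)(-10) = -3
Σ = 233
Area = |Σ|/2 = 116.5.

116.5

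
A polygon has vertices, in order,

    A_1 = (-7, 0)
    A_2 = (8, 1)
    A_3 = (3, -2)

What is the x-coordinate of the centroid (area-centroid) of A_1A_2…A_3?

Apply the surveyor's formula. First the cross-terms c_i = x_i·y_{i+1} − x_{i+1}·y_i:
  -7, -19, -14  ⇒  2A = -40, A = -20.
Then Σ (x_i + x_{i+1})·c_i = -160, so x̄ = -160 / (6·(-20)) = 4/3.

4/3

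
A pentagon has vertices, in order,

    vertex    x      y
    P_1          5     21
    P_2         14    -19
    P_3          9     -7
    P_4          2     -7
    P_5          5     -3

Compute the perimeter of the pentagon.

90

|P_1P_2| = √((9)² + (-40)²) = √1681 = 41
|P_2P_3| = √((-5)² + (12)²) = √169 = 13
|P_3P_4| = √((-7)² + (0)²) = √49 = 7
|P_4P_5| = √((3)² + (4)²) = √25 = 5
|P_5P_1| = √((0)² + (24)²) = √576 = 24
Perimeter = 41 + 13 + 7 + 5 + 24 = 90.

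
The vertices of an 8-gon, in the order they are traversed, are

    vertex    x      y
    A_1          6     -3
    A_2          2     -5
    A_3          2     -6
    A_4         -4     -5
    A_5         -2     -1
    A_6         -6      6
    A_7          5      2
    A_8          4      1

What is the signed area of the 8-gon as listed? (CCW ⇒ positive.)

Apply the shoelace (surveyor's) formula: 2A = Σ (x_i·y_{i+1} − x_{i+1}·y_i), indices taken mod 8.
Cross-terms: -24, -2, -34, -6, -18, -42, -3, -18  ⇒  Σ = -147
Signed area = Σ/2 = -73.5 (negative ⇒ clockwise traversal).

-73.5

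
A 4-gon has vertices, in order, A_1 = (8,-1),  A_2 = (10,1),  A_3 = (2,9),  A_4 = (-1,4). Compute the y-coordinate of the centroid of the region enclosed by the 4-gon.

84/23

Apply the shoelace formula. First the cross-terms c_i = x_i·y_{i+1} − x_{i+1}·y_i:
  18, 88, 17, -31  ⇒  2A = 92, A = 46.
Then Σ (y_i + y_{i+1})·c_i = 1008, so ȳ = 1008 / (6·46) = 84/23.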